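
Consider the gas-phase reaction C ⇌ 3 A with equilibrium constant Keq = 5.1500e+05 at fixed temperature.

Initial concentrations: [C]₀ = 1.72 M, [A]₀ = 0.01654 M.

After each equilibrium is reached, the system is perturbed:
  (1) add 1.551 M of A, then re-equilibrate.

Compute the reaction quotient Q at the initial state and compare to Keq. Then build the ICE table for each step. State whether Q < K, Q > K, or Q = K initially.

Q₀ = 2.6307e-06; Q < K (proceeds forward)

Q₀ = 2.6307e-06 vs Keq = 5.1500e+05 ⇒ Q<K, forward
Step 1:
                  C         A
  init         1.72   0.01654
  Δ           -1.72     5.159
  eq      2.6922e-04     5.176
  solve Keq expr → x = 1.72; check Q = 5.1500e+05
Then add 1.551 M of A.
Step 2:
                  C         A
  init    2.6922e-04     6.727
  Δ       3.2155e-04 -9.6465e-04
  eq      5.9077e-04     6.726
  solve Keq expr → x = -3.2155e-04; check Q = 5.1500e+05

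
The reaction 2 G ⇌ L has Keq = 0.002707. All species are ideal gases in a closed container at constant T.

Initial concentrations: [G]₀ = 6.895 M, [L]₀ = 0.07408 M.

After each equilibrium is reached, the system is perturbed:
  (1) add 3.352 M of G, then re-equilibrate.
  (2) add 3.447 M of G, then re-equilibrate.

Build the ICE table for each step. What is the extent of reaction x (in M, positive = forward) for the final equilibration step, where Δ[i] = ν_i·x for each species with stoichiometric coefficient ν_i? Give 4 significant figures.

Q₀ = 0.001558 vs Keq = 0.002707 ⇒ Q<K, forward
Step 1:
                  G         L
  Initial     6.895   0.07408
  Change    -0.1017   0.05085
  Equil       6.793    0.1249
  solve Keq expr → x = 0.05085; check Q = 0.002707
Then add 3.352 M of G.
Step 2:
                  G         L
  Initial     10.15    0.1249
  Change    -0.2773    0.1387
  Equil       9.868    0.2636
  solve Keq expr → x = 0.1387; check Q = 0.002707
Then add 3.447 M of G.
Step 3:
                  G         L
  Initial     13.31    0.2636
  Change    -0.3788    0.1894
  Equil       12.94     0.453
  solve Keq expr → x = 0.1894; check Q = 0.002707

x = 0.1894 M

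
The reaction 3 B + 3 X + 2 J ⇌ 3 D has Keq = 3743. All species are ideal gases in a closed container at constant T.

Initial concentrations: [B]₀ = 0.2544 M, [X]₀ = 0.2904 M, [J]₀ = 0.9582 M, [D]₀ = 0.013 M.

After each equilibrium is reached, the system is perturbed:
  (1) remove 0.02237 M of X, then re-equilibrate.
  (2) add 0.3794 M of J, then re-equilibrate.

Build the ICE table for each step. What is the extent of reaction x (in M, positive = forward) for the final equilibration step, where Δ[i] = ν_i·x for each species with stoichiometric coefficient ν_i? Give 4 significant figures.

Q₀ = 0.005934 vs Keq = 3743 ⇒ Q<K, forward
Step 1:
                    B           X           J           D
  init         0.2544      0.2904      0.9582       0.013
  Δ           -0.1597     -0.1597     -0.1065      0.1597
  eq          0.09471      0.1307      0.8517      0.1727
  solve Keq expr → x = 0.05323; check Q = 3743
Then remove 0.02237 M of X.
Step 2:
                    B           X           J           D
  init        0.09471      0.1083      0.8517      0.1727
  Δ           0.00735     0.00735      0.0049    -0.00735
  eq           0.1021      0.1157      0.8566      0.1653
  solve Keq expr → x = -0.00245; check Q = 3743
Then add 0.3794 M of J.
Step 3:
                    B           X           J           D
  init         0.1021      0.1157       1.236      0.1653
  Δ         -0.009566   -0.009566   -0.006378    0.009566
  eq          0.09249      0.1061        1.23      0.1749
  solve Keq expr → x = 0.003189; check Q = 3743

x = 0.003189 M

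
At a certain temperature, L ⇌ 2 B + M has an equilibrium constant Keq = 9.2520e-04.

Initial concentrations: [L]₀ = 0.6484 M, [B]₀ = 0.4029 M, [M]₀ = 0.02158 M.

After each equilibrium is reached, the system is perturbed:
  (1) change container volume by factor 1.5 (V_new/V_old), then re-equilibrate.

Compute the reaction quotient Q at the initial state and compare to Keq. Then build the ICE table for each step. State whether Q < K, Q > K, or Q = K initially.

Q₀ = 0.005403 vs Keq = 9.2520e-04 ⇒ Q>K, reverse
Step 1:
                    L           B           M
  I            0.6484      0.4029     0.02158
  C           0.01705    -0.03411    -0.01705
  E            0.6655      0.3688    0.004527
  solve Keq expr → x = -0.01705; check Q = 9.2520e-04
Then change container volume by factor 1.5 (V_new/V_old).
Step 2:
                    L           B           M
  I            0.4436      0.2459    0.003018
  C         -0.003366    0.006733    0.003366
  E            0.4403      0.2526    0.006384
  solve Keq expr → x = 0.003366; check Q = 9.2520e-04

Q₀ = 0.005403; Q > K (proceeds reverse)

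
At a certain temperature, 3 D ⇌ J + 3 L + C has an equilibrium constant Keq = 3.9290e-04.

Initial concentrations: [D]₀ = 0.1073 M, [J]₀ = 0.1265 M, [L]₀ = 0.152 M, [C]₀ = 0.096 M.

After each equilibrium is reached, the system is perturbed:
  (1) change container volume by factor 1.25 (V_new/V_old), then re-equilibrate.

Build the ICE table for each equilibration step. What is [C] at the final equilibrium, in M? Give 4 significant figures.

Q₀ = 0.03452 vs Keq = 3.9290e-04 ⇒ Q>K, reverse
Step 1:
                   D          J          L          C
  init        0.1073     0.1265      0.152      0.096
  Δ          0.08001   -0.02667   -0.08001   -0.02667
  eq          0.1873    0.09983    0.07199    0.06933
  solve Keq expr → x = -0.02667; check Q = 3.9290e-04
Then change container volume by factor 1.25 (V_new/V_old).
Step 2:
                   D          J          L          C
  init        0.1498    0.07986    0.05759    0.05546
  Δ        -0.005567   0.001856   0.005567   0.001856
  eq          0.1443    0.08172    0.06316    0.05732
  solve Keq expr → x = 0.001856; check Q = 3.9290e-04

[C]_eq = 0.05732 M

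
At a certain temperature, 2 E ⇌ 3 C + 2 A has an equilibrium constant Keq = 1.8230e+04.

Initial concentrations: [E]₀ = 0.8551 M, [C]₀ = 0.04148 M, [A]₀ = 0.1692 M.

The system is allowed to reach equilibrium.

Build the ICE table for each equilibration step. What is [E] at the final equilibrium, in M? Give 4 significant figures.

[E]_eq = 0.01122 M

Q₀ = 2.7944e-06 vs Keq = 1.8230e+04 ⇒ Q<K, forward
Step 1:
                    E           C           A
  Initial      0.8551     0.04148      0.1692
  Change      -0.8439       1.266      0.8439
  Equil       0.01122       1.307       1.013
  solve Keq expr → x = 0.4219; check Q = 1.8230e+04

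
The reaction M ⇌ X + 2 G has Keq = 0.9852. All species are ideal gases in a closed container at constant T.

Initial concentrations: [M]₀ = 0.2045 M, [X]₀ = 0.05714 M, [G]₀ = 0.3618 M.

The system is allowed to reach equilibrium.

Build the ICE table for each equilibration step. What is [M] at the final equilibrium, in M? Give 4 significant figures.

Q₀ = 0.03657 vs Keq = 0.9852 ⇒ Q<K, forward
Step 1:
                  M         X         G
  Initial    0.2045   0.05714    0.3618
  Change    -0.1306    0.1306    0.2611
  Equil     0.07393    0.1877    0.6229
  solve Keq expr → x = 0.1306; check Q = 0.9852

[M]_eq = 0.07393 M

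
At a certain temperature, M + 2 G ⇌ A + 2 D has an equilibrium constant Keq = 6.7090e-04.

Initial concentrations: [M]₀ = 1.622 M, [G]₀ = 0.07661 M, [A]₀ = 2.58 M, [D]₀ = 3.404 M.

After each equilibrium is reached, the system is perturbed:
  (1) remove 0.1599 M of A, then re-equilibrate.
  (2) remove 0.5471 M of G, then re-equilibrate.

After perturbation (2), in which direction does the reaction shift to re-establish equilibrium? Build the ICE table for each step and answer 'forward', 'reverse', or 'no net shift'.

Q₀ = 3140 vs Keq = 6.7090e-04 ⇒ Q>K, reverse
Step 1:
                   M          G          A          D
  init         1.622    0.07661       2.58      3.404
  Δ            1.623      3.246     -1.623     -3.246
  eq           3.245      3.322     0.9572     0.1584
  solve Keq expr → x = -1.623; check Q = 6.7090e-04
Then remove 0.1599 M of A.
Step 2:
                   M          G          A          D
  init         3.245      3.322     0.7973     0.1584
  Δ        -0.006772   -0.01354   0.006772    0.01354
  eq           3.238      3.309     0.8041      0.172
  solve Keq expr → x = 0.006772; check Q = 6.7090e-04
Then remove 0.5471 M of G.
Step 3:
                   M          G          A          D
  init         3.238      2.762     0.8041      0.172
  Δ          0.01282    0.02565   -0.01282   -0.02565
  eq           3.251      2.787     0.7913     0.1463
  solve Keq expr → x = -0.01282; check Q = 6.7090e-04

Direction: reverse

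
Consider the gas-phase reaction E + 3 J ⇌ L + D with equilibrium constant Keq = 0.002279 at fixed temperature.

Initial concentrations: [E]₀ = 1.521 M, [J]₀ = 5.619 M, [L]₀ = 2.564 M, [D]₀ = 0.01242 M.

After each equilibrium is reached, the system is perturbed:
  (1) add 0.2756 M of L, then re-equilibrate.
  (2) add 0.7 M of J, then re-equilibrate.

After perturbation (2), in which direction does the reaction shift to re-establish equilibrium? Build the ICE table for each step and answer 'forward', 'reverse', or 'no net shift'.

Direction: forward

Q₀ = 1.1801e-04 vs Keq = 0.002279 ⇒ Q<K, forward
Step 1:
                  E         J         L         D
  I           1.521     5.619     2.564   0.01242
  C         -0.1476   -0.4429    0.1476    0.1476
  E           1.373     5.176     2.712    0.1601
  solve Keq expr → x = 0.1476; check Q = 0.002279
Then add 0.2756 M of L.
Step 2:
                  E         J         L         D
  I           1.373     5.176     2.987    0.1601
  C         0.01046   0.03138  -0.01046  -0.01046
  E           1.384     5.207     2.977    0.1496
  solve Keq expr → x = -0.01046; check Q = 0.002279
Then add 0.7 M of J.
Step 3:
                  E         J         L         D
  I           1.384     5.907     2.977    0.1496
  C        -0.04474   -0.1342   0.04474   0.04474
  E           1.339     5.773     3.022    0.1943
  solve Keq expr → x = 0.04474; check Q = 0.002279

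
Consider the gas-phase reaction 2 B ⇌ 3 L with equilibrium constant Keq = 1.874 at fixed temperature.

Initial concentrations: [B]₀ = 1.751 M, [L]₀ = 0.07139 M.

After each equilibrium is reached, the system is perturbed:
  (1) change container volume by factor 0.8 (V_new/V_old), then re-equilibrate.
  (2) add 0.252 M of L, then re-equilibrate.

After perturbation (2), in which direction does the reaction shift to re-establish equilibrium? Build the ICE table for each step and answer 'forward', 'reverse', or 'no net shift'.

Q₀ = 1.1867e-04 vs Keq = 1.874 ⇒ Q<K, forward
Step 1:
                   B          L
  init         1.751    0.07139
  Δ          -0.7661      1.149
  eq          0.9849       1.22
  solve Keq expr → x = 0.383; check Q = 1.874
Then change container volume by factor 0.8 (V_new/V_old).
Step 2:
                   B          L
  init         1.231      1.526
  Δ          0.04835   -0.07252
  eq            1.28      1.453
  solve Keq expr → x = -0.02417; check Q = 1.874
Then add 0.252 M of L.
Step 3:
                   B          L
  init          1.28      1.705
  Δ           0.1122    -0.1683
  eq           1.392      1.537
  solve Keq expr → x = -0.05609; check Q = 1.874

Direction: reverse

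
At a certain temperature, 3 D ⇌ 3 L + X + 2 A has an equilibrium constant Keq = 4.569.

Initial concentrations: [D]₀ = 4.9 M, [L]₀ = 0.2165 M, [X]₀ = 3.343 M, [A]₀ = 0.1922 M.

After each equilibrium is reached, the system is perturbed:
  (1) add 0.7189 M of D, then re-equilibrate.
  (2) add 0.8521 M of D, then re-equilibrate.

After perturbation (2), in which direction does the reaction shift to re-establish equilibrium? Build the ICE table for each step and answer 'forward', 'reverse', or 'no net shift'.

Direction: forward

Q₀ = 1.0652e-05 vs Keq = 4.569 ⇒ Q<K, forward
Step 1:
                    D           L           X           A
  init            4.9      0.2165       3.343      0.1922
  Δ            -2.028       2.028      0.6759       1.352
  eq            2.872       2.244       4.019       1.544
  solve Keq expr → x = 0.6759; check Q = 4.569
Then add 0.7189 M of D.
Step 2:
                    D           L           X           A
  init          3.591       2.244       4.019       1.544
  Δ           -0.2201      0.2201     0.07337      0.1467
  eq            3.371       2.464       4.092       1.691
  solve Keq expr → x = 0.07337; check Q = 4.569
Then add 0.8521 M of D.
Step 3:
                    D           L           X           A
  init          4.223       2.464       4.092       1.691
  Δ           -0.2481      0.2481      0.0827      0.1654
  eq            3.975       2.712       4.175       1.856
  solve Keq expr → x = 0.0827; check Q = 4.569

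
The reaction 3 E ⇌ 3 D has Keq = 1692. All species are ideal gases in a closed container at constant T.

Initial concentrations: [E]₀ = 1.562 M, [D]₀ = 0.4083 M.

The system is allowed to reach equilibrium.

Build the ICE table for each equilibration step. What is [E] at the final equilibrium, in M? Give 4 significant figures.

Q₀ = 0.01786 vs Keq = 1692 ⇒ Q<K, forward
Step 1:
                    E           D
  init          1.562      0.4083
  Δ            -1.409       1.409
  eq           0.1525       1.818
  solve Keq expr → x = 0.4698; check Q = 1692

[E]_eq = 0.1525 M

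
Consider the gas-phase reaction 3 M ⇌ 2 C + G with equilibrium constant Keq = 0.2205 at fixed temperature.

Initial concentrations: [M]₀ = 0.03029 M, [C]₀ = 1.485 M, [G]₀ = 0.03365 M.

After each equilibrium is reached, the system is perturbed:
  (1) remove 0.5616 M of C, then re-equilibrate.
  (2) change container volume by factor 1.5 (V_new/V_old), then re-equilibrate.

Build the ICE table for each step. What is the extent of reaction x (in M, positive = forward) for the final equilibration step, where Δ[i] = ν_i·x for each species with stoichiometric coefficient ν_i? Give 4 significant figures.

Q₀ = 2670 vs Keq = 0.2205 ⇒ Q>K, reverse
Step 1:
                  M         C         G
  init      0.03029     1.485   0.03365
  Δ          0.1002  -0.06681  -0.03341
  eq         0.1305     1.418 2.4370e-04
  solve Keq expr → x = -0.03341; check Q = 0.2205
Then remove 0.5616 M of C.
Step 2:
                  M         C         G
  init       0.1305    0.8566 2.4370e-04
  Δ       -0.001214 8.0924e-04 4.0462e-04
  eq         0.1293    0.8574 6.4832e-04
  solve Keq expr → x = 4.0462e-04; check Q = 0.2205
Then change container volume by factor 1.5 (V_new/V_old).
Step 3:
                  M         C         G
  init       0.0862    0.5716 4.3221e-04
  Δ               0         0         0
  eq         0.0862    0.5716 4.3221e-04
  solve Keq expr → x = 0; check Q = 0.2205

x = 0 M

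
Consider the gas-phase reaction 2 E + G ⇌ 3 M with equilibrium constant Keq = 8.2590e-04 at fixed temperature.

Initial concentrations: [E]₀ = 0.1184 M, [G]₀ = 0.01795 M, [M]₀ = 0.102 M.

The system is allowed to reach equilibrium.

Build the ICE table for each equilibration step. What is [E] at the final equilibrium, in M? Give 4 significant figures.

Q₀ = 4.217 vs Keq = 8.2590e-04 ⇒ Q>K, reverse
Step 1:
                  E         G         M
  init       0.1184   0.01795     0.102
  Δ         0.06076   0.03038  -0.09114
  eq         0.1792   0.04833   0.01086
  solve Keq expr → x = -0.03038; check Q = 8.2590e-04

[E]_eq = 0.1792 M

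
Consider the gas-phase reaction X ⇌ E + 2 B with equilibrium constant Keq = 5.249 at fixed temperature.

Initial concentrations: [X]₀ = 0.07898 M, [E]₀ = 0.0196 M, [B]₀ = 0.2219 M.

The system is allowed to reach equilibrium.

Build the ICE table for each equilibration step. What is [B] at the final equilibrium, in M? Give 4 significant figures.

Q₀ = 0.01222 vs Keq = 5.249 ⇒ Q<K, forward
Step 1:
                    X           E           B
  I           0.07898      0.0196      0.2219
  C          -0.07641     0.07641      0.1528
  E          0.002568     0.09601      0.3747
  solve Keq expr → x = 0.07641; check Q = 5.249

[B]_eq = 0.3747 M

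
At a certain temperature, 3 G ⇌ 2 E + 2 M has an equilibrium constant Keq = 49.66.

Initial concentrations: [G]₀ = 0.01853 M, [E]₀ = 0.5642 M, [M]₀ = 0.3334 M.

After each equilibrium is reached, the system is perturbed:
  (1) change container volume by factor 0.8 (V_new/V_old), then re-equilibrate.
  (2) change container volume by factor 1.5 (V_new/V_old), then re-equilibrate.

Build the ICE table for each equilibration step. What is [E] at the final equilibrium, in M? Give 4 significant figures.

[E]_eq = 0.4392 M

Q₀ = 5561 vs Keq = 49.66 ⇒ Q>K, reverse
Step 1:
                    G           E           M
  I           0.01853      0.5642      0.3334
  C           0.05963    -0.03976    -0.03976
  E           0.07816      0.5244      0.2936
  solve Keq expr → x = -0.01988; check Q = 49.66
Then change container volume by factor 0.8 (V_new/V_old).
Step 2:
                    G           E           M
  I           0.09771      0.6556      0.3671
  C          0.006295   -0.004196   -0.004196
  E             0.104      0.6514      0.3629
  solve Keq expr → x = -0.002098; check Q = 49.66
Then change container volume by factor 1.5 (V_new/V_old).
Step 3:
                    G           E           M
  I           0.06933      0.4342      0.2419
  C         -0.007468    0.004979    0.004979
  E           0.06187      0.4392      0.2469
  solve Keq expr → x = 0.002489; check Q = 49.66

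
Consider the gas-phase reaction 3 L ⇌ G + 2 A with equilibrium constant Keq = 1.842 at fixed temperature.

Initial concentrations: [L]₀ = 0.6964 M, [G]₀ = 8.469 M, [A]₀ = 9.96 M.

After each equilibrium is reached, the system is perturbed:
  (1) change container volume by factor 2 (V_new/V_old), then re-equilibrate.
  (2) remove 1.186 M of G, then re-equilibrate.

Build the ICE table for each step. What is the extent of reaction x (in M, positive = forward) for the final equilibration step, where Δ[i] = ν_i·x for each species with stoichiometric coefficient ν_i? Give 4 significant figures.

x = 0.08471 M

Q₀ = 2488 vs Keq = 1.842 ⇒ Q>K, reverse
Step 1:
                    L           G           A
  init         0.6964       8.469        9.96
  Δ             4.833      -1.611      -3.222
  eq            5.529       6.858       6.738
  solve Keq expr → x = -1.611; check Q = 1.842
Then change container volume by factor 2 (V_new/V_old).
Step 2:
                    L           G           A
  init          2.765       3.429       3.369
  Δ                 0           0           0
  eq            2.765       3.429       3.369
  solve Keq expr → x = 0; check Q = 1.842
Then remove 1.186 M of G.
Step 3:
                    L           G           A
  init          2.765       2.243       3.369
  Δ           -0.2541     0.08471      0.1694
  eq             2.51       2.328       3.538
  solve Keq expr → x = 0.08471; check Q = 1.842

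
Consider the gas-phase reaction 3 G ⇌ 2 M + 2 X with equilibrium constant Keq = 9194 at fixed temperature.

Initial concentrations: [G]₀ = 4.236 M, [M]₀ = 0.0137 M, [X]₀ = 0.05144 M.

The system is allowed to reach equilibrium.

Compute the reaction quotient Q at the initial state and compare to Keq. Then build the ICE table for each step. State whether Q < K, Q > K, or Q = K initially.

Q₀ = 6.5339e-09; Q < K (proceeds forward)

Q₀ = 6.5339e-09 vs Keq = 9194 ⇒ Q<K, forward
Step 1:
                  G         M         X
  I           4.236    0.0137   0.05144
  C          -4.053     2.702     2.702
  E          0.1826     2.716     2.754
  solve Keq expr → x = 1.351; check Q = 9194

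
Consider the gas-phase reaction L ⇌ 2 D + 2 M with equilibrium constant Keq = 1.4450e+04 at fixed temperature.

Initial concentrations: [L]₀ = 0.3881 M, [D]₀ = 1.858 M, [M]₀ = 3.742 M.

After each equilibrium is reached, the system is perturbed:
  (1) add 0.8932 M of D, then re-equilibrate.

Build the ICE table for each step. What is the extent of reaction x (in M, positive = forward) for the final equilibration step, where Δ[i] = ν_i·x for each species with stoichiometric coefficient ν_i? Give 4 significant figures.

x = -0.007404 M

Q₀ = 124.6 vs Keq = 1.4450e+04 ⇒ Q<K, forward
Step 1:
                  L         D         M
  init       0.3881     1.858     3.742
  Δ         -0.3785     0.757     0.757
  eq       0.009579     2.615     4.499
  solve Keq expr → x = 0.3785; check Q = 1.4450e+04
Then add 0.8932 M of D.
Step 2:
                  L         D         M
  init     0.009579     3.508     4.499
  Δ        0.007404  -0.01481  -0.01481
  eq        0.01698     3.493     4.484
  solve Keq expr → x = -0.007404; check Q = 1.4450e+04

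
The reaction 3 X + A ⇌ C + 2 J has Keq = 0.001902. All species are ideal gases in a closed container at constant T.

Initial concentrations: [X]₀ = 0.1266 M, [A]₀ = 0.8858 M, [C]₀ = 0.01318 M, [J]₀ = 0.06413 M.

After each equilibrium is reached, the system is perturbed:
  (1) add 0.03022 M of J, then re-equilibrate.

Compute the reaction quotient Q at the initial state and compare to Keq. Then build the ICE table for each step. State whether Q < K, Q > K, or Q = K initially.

Q₀ = 0.03016; Q > K (proceeds reverse)

Q₀ = 0.03016 vs Keq = 0.001902 ⇒ Q>K, reverse
Step 1:
                    X           A           C           J
  I            0.1266      0.8858     0.01318     0.06413
  C           0.02964     0.00988    -0.00988    -0.01976
  E            0.1562      0.8957      0.0033     0.04437
  solve Keq expr → x = -0.00988; check Q = 0.001902
Then add 0.03022 M of J.
Step 2:
                    X           A           C           J
  I            0.1562      0.8957      0.0033     0.07459
  C           0.00558     0.00186    -0.00186    -0.00372
  E            0.1618      0.8975     0.00144     0.07087
  solve Keq expr → x = -0.00186; check Q = 0.001902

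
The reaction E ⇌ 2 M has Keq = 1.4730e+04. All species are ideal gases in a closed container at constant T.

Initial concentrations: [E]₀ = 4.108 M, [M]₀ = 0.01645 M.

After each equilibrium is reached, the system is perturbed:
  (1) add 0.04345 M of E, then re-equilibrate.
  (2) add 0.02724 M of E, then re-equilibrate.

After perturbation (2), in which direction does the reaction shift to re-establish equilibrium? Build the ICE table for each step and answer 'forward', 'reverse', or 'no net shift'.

Q₀ = 6.5872e-05 vs Keq = 1.4730e+04 ⇒ Q<K, forward
Step 1:
                   E          M
  init         4.108    0.01645
  Δ           -4.103      8.207
  eq        0.004591      8.223
  solve Keq expr → x = 4.103; check Q = 1.4730e+04
Then add 0.04345 M of E.
Step 2:
                   E          M
  init       0.04804      8.223
  Δ         -0.04335    0.08671
  eq        0.004688       8.31
  solve Keq expr → x = 0.04335; check Q = 1.4730e+04
Then add 0.02724 M of E.
Step 3:
                   E          M
  init       0.03193       8.31
  Δ         -0.02718    0.05436
  eq         0.00475      8.364
  solve Keq expr → x = 0.02718; check Q = 1.4730e+04

Direction: forward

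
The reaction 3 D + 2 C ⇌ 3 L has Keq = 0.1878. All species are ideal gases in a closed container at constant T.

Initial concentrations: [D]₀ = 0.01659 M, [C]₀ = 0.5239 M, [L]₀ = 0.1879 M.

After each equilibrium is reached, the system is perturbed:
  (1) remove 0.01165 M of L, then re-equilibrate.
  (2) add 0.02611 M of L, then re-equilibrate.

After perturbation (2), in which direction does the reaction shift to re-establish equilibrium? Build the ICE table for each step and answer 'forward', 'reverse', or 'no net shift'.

Q₀ = 5294 vs Keq = 0.1878 ⇒ Q>K, reverse
Step 1:
                    D           C           L
  Initial     0.01659      0.5239      0.1879
  Change       0.1283     0.08551     -0.1283
  Equil        0.1449      0.6094     0.05963
  solve Keq expr → x = -0.04276; check Q = 0.1878
Then remove 0.01165 M of L.
Step 2:
                    D           C           L
  Initial      0.1449      0.6094     0.04798
  Change    -0.008019   -0.005346    0.008019
  Equil        0.1368      0.6041       0.056
  solve Keq expr → x = 0.002673; check Q = 0.1878
Then add 0.02611 M of L.
Step 3:
                    D           C           L
  Initial      0.1368      0.6041     0.08211
  Change      0.01794     0.01196    -0.01794
  Equil        0.1548       0.616     0.06417
  solve Keq expr → x = -0.005979; check Q = 0.1878

Direction: reverse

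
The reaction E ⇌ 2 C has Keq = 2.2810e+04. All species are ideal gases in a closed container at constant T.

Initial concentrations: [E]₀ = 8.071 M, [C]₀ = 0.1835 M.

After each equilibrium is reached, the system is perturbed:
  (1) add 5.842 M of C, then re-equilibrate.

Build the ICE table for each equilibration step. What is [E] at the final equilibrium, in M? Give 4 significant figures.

[E]_eq = 0.02146 M

Q₀ = 0.004172 vs Keq = 2.2810e+04 ⇒ Q<K, forward
Step 1:
                   E          C
  I            8.071     0.1835
  C           -8.059      16.12
  E          0.01165       16.3
  solve Keq expr → x = 8.059; check Q = 2.2810e+04
Then add 5.842 M of C.
Step 2:
                   E          C
  I          0.01165      22.14
  C         0.009809   -0.01962
  E          0.02146      22.12
  solve Keq expr → x = -0.009809; check Q = 2.2810e+04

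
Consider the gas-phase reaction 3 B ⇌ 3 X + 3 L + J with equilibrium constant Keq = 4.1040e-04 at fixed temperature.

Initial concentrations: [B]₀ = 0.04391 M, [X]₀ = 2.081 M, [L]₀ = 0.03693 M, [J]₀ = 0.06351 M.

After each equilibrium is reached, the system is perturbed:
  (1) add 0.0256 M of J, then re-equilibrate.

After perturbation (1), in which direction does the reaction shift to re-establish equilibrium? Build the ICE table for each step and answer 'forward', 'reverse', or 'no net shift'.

Direction: reverse

Q₀ = 0.3405 vs Keq = 4.1040e-04 ⇒ Q>K, reverse
Step 1:
                    B           X           L           J
  Initial     0.04391       2.081     0.03693     0.06351
  Change      0.02984    -0.02984    -0.02984   -0.009947
  Equil       0.07375       2.051    0.007088     0.05356
  solve Keq expr → x = -0.009947; check Q = 4.1040e-04
Then add 0.0256 M of J.
Step 2:
                    B           X           L           J
  Initial     0.07375       2.051    0.007088     0.07916
  Change   7.8945e-04 -7.8945e-04 -7.8945e-04 -2.6315e-04
  Equil       0.07454        2.05    0.006299      0.0789
  solve Keq expr → x = -2.6315e-04; check Q = 4.1040e-04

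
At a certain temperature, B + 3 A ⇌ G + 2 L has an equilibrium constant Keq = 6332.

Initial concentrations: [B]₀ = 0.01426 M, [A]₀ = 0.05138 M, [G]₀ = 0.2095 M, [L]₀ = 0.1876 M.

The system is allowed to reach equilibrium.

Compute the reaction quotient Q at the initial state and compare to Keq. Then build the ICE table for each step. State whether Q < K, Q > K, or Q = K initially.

Q₀ = 3812; Q < K (proceeds forward)

Q₀ = 3812 vs Keq = 6332 ⇒ Q<K, forward
Step 1:
                    B           A           G           L
  init        0.01426     0.05138      0.2095      0.1876
  Δ         -0.001776   -0.005329    0.001776    0.003552
  eq          0.01248     0.04605      0.2113      0.1912
  solve Keq expr → x = 0.001776; check Q = 6332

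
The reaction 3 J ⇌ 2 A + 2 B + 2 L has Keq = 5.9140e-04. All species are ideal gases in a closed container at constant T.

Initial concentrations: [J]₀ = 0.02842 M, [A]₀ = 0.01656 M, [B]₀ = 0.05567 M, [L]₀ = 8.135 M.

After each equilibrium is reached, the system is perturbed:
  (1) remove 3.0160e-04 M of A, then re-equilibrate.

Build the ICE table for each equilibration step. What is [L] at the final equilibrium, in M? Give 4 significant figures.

Q₀ = 2.45 vs Keq = 5.9140e-04 ⇒ Q>K, reverse
Step 1:
                  J         A         B         L
  init      0.02842   0.01656   0.05567     8.135
  Δ         0.02351  -0.01567  -0.01567  -0.01567
  eq        0.05193 8.8621e-04      0.04     8.119
  solve Keq expr → x = -0.007837; check Q = 5.9140e-04
Then remove 3.0160e-04 M of A.
Step 2:
                  J         A         B         L
  init      0.05193 5.8461e-04      0.04     8.119
  Δ       -4.2673e-04 2.8449e-04 2.8449e-04 2.8449e-04
  eq         0.0515 8.6910e-04   0.04028      8.12
  solve Keq expr → x = 1.4224e-04; check Q = 5.9140e-04

[L]_eq = 8.12 M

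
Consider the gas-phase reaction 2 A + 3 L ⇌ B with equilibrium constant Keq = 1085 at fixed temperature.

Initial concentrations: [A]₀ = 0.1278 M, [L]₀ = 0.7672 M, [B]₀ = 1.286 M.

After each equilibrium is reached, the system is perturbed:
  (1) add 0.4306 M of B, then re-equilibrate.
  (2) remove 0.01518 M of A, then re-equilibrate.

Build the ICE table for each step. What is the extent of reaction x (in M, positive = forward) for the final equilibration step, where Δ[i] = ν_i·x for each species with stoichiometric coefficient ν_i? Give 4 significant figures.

x = -0.006137 M

Q₀ = 174.4 vs Keq = 1085 ⇒ Q<K, forward
Step 1:
                    A           L           B
  Initial      0.1278      0.7672       1.286
  Change     -0.06434    -0.09651     0.03217
  Equil       0.06346      0.6707       1.318
  solve Keq expr → x = 0.03217; check Q = 1085
Then add 0.4306 M of B.
Step 2:
                    A           L           B
  Initial     0.06346      0.6707       1.749
  Change     0.007706     0.01156   -0.003853
  Equil       0.07116      0.6822       1.745
  solve Keq expr → x = -0.003853; check Q = 1085
Then remove 0.01518 M of A.
Step 3:
                    A           L           B
  Initial     0.05598      0.6822       1.745
  Change      0.01227     0.01841   -0.006137
  Equil       0.06826      0.7007       1.739
  solve Keq expr → x = -0.006137; check Q = 1085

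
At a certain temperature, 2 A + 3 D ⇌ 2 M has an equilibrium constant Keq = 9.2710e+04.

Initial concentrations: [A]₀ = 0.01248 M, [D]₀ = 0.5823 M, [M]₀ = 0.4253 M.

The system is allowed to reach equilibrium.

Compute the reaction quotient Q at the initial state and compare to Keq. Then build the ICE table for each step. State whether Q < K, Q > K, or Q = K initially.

Q₀ = 5882; Q < K (proceeds forward)

Q₀ = 5882 vs Keq = 9.2710e+04 ⇒ Q<K, forward
Step 1:
                   A          D          M
  init       0.01248     0.5823     0.4253
  Δ        -0.009152   -0.01373   0.009152
  eq        0.003328     0.5686     0.4345
  solve Keq expr → x = 0.004576; check Q = 9.2710e+04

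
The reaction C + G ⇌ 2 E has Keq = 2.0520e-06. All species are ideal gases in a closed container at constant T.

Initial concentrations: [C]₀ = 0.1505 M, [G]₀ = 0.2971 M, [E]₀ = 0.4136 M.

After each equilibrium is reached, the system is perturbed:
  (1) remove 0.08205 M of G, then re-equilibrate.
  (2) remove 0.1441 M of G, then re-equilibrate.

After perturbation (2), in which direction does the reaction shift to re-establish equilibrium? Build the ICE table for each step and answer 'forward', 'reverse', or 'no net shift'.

Q₀ = 3.826 vs Keq = 2.0520e-06 ⇒ Q>K, reverse
Step 1:
                   C          G          E
  I           0.1505     0.2971     0.4136
  C           0.2065     0.2065     -0.413
  E            0.357     0.5036 6.0738e-04
  solve Keq expr → x = -0.2065; check Q = 2.0520e-06
Then remove 0.08205 M of G.
Step 2:
                   C          G          E
  I            0.357     0.4215 6.0738e-04
  C       2.5821e-05 2.5821e-05 -5.1641e-05
  E            0.357     0.4216 5.5574e-04
  solve Keq expr → x = -2.5821e-05; check Q = 2.0520e-06
Then remove 0.1441 M of G.
Step 3:
                   C          G          E
  I            0.357     0.2775 5.5574e-04
  C       5.2400e-05 5.2400e-05 -1.0480e-04
  E           0.3571     0.2775 4.5094e-04
  solve Keq expr → x = -5.2400e-05; check Q = 2.0520e-06

Direction: reverse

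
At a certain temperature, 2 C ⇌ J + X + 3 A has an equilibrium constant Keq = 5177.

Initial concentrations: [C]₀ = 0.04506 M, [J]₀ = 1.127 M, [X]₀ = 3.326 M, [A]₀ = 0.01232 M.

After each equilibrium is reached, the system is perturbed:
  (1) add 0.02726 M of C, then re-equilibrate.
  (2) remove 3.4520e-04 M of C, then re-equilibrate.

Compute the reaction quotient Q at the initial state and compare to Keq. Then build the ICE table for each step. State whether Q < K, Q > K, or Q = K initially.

Q₀ = 0.003452; Q < K (proceeds forward)

Q₀ = 0.003452 vs Keq = 5177 ⇒ Q<K, forward
Step 1:
                  C         J         X         A
  Initial   0.04506     1.127     3.326   0.01232
  Change   -0.04445   0.02223   0.02223   0.06668
  Equil   6.0538e-04     1.149     3.348     0.079
  solve Keq expr → x = 0.02223; check Q = 5177
Then add 0.02726 M of C.
Step 2:
                  C         J         X         A
  Initial   0.02787     1.149     3.348     0.079
  Change   -0.02674   0.01337   0.01337    0.0401
  Equil    0.001129     1.163     3.362    0.1191
  solve Keq expr → x = 0.01337; check Q = 5177
Then remove 3.4520e-04 M of C.
Step 3:
                  C         J         X         A
  Initial 7.8420e-04     1.163     3.362    0.1191
  Change  3.3789e-04 -1.6894e-04 -1.6894e-04 -5.0683e-04
  Equil    0.001122     1.162     3.361    0.1186
  solve Keq expr → x = -1.6894e-04; check Q = 5177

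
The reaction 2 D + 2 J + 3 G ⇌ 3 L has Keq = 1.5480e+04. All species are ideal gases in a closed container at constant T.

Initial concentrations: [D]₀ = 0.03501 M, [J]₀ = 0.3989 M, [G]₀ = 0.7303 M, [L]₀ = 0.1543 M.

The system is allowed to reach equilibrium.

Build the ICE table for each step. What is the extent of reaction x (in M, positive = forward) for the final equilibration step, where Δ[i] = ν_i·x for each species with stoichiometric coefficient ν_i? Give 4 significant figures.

Q₀ = 48.36 vs Keq = 1.5480e+04 ⇒ Q<K, forward
Step 1:
                  D         J         G         L
  Initial   0.03501    0.3989    0.7303    0.1543
  Change    -0.0315   -0.0315  -0.04725   0.04725
  Equil    0.003507    0.3674     0.683    0.2016
  solve Keq expr → x = 0.01575; check Q = 1.5480e+04

x = 0.01575 M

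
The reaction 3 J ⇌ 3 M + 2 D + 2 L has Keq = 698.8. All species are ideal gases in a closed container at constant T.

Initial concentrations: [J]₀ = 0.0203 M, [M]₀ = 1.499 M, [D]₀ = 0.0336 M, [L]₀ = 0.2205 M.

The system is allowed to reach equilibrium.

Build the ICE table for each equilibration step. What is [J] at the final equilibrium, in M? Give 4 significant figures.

Q₀ = 22.1 vs Keq = 698.8 ⇒ Q<K, forward
Step 1:
                   J          M          D          L
  I           0.0203      1.499     0.0336     0.2205
  C          -0.0126     0.0126   0.008399   0.008399
  E         0.007701      1.512      0.042     0.2289
  solve Keq expr → x = 0.0042; check Q = 698.8

[J]_eq = 0.007701 M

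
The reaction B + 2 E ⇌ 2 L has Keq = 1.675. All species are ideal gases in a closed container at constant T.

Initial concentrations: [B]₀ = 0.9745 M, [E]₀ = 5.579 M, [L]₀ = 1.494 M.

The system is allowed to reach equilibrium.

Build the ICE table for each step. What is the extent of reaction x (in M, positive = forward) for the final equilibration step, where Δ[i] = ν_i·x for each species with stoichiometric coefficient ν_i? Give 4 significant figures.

Q₀ = 0.07359 vs Keq = 1.675 ⇒ Q<K, forward
Step 1:
                  B         E         L
  Initial    0.9745     5.579     1.494
  Change    -0.6929    -1.386     1.386
  Equil      0.2816     4.193      2.88
  solve Keq expr → x = 0.6929; check Q = 1.675

x = 0.6929 M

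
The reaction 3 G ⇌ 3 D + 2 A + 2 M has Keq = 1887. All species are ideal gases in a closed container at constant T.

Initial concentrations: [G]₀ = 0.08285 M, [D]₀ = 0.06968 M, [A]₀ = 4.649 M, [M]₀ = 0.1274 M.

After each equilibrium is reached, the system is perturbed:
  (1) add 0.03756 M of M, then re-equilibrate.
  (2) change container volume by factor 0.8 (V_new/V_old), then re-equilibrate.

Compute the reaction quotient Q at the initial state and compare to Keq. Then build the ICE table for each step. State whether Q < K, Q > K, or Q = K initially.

Q₀ = 0.2087; Q < K (proceeds forward)

Q₀ = 0.2087 vs Keq = 1887 ⇒ Q<K, forward
Step 1:
                  G         D         A         M
  Initial   0.08285   0.06968     4.649    0.1274
  Change   -0.07271   0.07271   0.04847   0.04847
  Equil     0.01014    0.1424     4.697    0.1759
  solve Keq expr → x = 0.02424; check Q = 1887
Then add 0.03756 M of M.
Step 2:
                  G         D         A         M
  Initial   0.01014    0.1424     4.697    0.2134
  Change   0.001263 -0.001263 -8.4229e-04 -8.4229e-04
  Equil     0.01141    0.1411     4.697    0.2126
  solve Keq expr → x = -4.2114e-04; check Q = 1887
Then change container volume by factor 0.8 (V_new/V_old).
Step 3:
                  G         D         A         M
  Initial   0.01426    0.1764     5.871    0.2657
  Change   0.004328 -0.004328 -0.002886 -0.002886
  Equil     0.01859    0.1721     5.868    0.2628
  solve Keq expr → x = -0.001443; check Q = 1887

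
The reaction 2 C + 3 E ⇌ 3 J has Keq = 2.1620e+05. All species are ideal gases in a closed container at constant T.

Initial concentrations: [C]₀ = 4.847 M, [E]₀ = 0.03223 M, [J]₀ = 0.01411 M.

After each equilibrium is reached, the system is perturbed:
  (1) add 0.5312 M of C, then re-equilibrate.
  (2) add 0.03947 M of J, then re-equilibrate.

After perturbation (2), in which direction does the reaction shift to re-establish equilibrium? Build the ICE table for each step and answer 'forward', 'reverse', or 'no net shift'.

Q₀ = 0.003572 vs Keq = 2.1620e+05 ⇒ Q<K, forward
Step 1:
                  C         E         J
  I           4.847   0.03223   0.01411
  C        -0.02131  -0.03196   0.03196
  E           4.826 2.6881e-04   0.04607
  solve Keq expr → x = 0.01065; check Q = 2.1620e+05
Then add 0.5312 M of C.
Step 2:
                  C         E         J
  I           5.357 2.6881e-04   0.04607
  C       -1.1986e-05 -1.7979e-05 1.7979e-05
  E           5.357 2.5083e-04   0.04609
  solve Keq expr → x = 5.9931e-06; check Q = 2.1620e+05
Then add 0.03947 M of J.
Step 3:
                  C         E         J
  I           5.357 2.5083e-04   0.08556
  C       1.4242e-04 2.1363e-04 -2.1363e-04
  E           5.357 4.6446e-04   0.08535
  solve Keq expr → x = -7.1211e-05; check Q = 2.1620e+05

Direction: reverse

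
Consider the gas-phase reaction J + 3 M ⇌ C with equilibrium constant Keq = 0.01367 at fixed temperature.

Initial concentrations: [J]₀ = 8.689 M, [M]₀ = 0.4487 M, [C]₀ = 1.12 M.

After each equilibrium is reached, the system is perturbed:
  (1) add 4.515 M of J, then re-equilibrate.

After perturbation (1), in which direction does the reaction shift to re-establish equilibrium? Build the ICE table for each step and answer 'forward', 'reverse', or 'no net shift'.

Direction: forward

Q₀ = 1.427 vs Keq = 0.01367 ⇒ Q>K, reverse
Step 1:
                    J           M           C
  Initial       8.689      0.4487        1.12
  Change       0.4377       1.313     -0.4377
  Equil         9.127       1.762      0.6823
  solve Keq expr → x = -0.4377; check Q = 0.01367
Then add 4.515 M of J.
Step 2:
                    J           M           C
  Initial       13.64       1.762      0.6823
  Change     -0.05858     -0.1757     0.05858
  Equil         13.58       1.586      0.7409
  solve Keq expr → x = 0.05858; check Q = 0.01367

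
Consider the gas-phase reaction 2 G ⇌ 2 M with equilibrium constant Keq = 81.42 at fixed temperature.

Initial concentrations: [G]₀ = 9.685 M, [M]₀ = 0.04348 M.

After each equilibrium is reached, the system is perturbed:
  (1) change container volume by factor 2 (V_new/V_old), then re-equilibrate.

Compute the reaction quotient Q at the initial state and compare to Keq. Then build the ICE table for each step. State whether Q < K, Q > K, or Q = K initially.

Q₀ = 2.0155e-05 vs Keq = 81.42 ⇒ Q<K, forward
Step 1:
                  G         M
  I           9.685   0.04348
  C          -8.714     8.714
  E          0.9706     8.758
  solve Keq expr → x = 4.357; check Q = 81.42
Then change container volume by factor 2 (V_new/V_old).
Step 2:
                  G         M
  I          0.4853     4.379
  C               0         0
  E          0.4853     4.379
  solve Keq expr → x = 0; check Q = 81.42

Q₀ = 2.0155e-05; Q < K (proceeds forward)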